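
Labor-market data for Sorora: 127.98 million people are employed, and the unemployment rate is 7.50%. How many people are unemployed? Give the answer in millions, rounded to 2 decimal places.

Let U be the number unemployed. The labor force is E + U, and U/(E+U) = 0.0750.
So U = 0.0750 × 127.98 / (1 − 0.0750) = 9.5985 / 0.9250 ≈ 10.38 million.

About 10.38 million are unemployed.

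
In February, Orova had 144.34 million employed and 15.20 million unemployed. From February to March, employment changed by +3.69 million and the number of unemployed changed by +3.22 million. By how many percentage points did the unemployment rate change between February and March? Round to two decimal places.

February: labor force = 144.34 + 15.20 = 159.54; u = 15.20/159.54 = 9.53%.
March: labor force = 148.03 + 18.42 = 166.45; u = 18.42/166.45 = 11.07%.
Change = 11.07% − 9.53% = +1.54 pp.

The unemployment rate changed by +1.54 percentage points.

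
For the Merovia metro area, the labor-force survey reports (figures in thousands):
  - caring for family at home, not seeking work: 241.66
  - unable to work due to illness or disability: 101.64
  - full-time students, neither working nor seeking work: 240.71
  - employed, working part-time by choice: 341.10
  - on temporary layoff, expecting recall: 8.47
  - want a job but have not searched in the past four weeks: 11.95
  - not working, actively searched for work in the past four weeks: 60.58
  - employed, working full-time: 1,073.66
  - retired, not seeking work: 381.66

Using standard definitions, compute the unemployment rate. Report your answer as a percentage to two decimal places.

Unemployment rate ≈ 4.65%.

Employed = 341.10 + 1,073.66 = 1,414.76 thousand.
Unemployed = 8.47 + 60.58 = 69.05 thousand (jobless and actively searching, or on temporary layoff).
Labor force = 1,414.76 + 69.05 = 1,483.81 thousand.
Unemployment rate = 69.05 / 1,483.81 = 4.65%.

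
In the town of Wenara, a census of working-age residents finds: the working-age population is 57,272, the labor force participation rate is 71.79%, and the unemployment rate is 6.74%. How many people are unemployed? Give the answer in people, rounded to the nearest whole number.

About 2,771 are unemployed.

Labor force = 0.7179 × 57,272 = 41,116.
Unemployed = 0.0674 × 41,116 ≈ 2,771.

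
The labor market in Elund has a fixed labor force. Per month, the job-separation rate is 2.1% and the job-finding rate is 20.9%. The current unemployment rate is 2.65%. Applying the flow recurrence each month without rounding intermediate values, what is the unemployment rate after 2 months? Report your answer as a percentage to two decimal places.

With a fixed labor force, u_{t+1} = u_t + s·(1−u_t) − f·u_t = u_t·(1−s−f) + s.
Here 1−s−f = 0.770 and s = 0.021.
u_1 = 0.026500 × 0.770 + 0.021 = 0.041405.
u_2 = 0.041405 × 0.770 + 0.021 = 0.052882.

Unemployment rate after two months ≈ 5.29%.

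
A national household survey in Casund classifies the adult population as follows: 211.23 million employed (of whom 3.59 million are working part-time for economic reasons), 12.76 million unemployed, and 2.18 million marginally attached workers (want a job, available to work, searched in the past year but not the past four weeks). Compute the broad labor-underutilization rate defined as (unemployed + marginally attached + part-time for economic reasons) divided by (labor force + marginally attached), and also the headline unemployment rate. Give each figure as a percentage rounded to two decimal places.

Labor force = 211.23 + 12.76 = 223.99 million.
Numerator = 12.76 + 2.18 + 3.59 = 18.53 million.
Denominator = 223.99 + 2.18 = 226.17 million.
Broad rate = 18.53 / 226.17 = 8.19%.
Headline unemployment rate = 12.76 / 223.99 = 5.70%.

Broad underutilization rate ≈ 8.19%; headline unemployment rate ≈ 5.70%.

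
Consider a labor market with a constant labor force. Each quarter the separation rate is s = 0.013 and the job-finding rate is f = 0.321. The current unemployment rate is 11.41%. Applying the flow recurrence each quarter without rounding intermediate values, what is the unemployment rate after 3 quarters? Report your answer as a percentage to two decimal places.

Unemployment rate after three quarters ≈ 6.11%.

With a fixed labor force, u_{t+1} = u_t + s·(1−u_t) − f·u_t = u_t·(1−s−f) + s.
Here 1−s−f = 0.666 and s = 0.013.
u_1 = 0.114100 × 0.666 + 0.013 = 0.088991.
u_2 = 0.088991 × 0.666 + 0.013 = 0.072268.
u_3 = 0.072268 × 0.666 + 0.013 = 0.061130.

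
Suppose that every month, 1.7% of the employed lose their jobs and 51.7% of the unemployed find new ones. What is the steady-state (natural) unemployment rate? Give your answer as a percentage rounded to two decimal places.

Steady-state unemployment rate ≈ 3.18%.

At steady state the flows balance: s·E = f·U, so U/(E+U) = s/(s+f).
u* = 1.7 / (1.7 + 51.7) = 1.7 / 53.40 = 3.18%.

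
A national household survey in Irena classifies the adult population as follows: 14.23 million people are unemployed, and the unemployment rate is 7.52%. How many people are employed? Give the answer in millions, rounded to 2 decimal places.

Labor force = U / u = 14.23 / 0.0752 ≈ 189.23 million.
Employed = labor force − unemployed = 189.23 − 14.23 = 175.00 million.

About 175.00 million are employed.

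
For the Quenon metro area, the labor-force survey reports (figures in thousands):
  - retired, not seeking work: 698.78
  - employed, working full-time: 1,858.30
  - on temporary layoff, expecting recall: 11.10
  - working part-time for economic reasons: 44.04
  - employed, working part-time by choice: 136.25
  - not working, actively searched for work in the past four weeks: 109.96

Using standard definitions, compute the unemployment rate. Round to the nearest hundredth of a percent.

Unemployment rate ≈ 5.61%.

Employed = 1,858.30 + 44.04 + 136.25 = 2,038.59 thousand (anyone who worked, including part-time for economic reasons, counts as employed).
Unemployed = 11.10 + 109.96 = 121.06 thousand (jobless and actively searching, or on temporary layoff).
Labor force = 2,038.59 + 121.06 = 2,159.65 thousand.
Unemployment rate = 121.06 / 2,159.65 = 5.61%.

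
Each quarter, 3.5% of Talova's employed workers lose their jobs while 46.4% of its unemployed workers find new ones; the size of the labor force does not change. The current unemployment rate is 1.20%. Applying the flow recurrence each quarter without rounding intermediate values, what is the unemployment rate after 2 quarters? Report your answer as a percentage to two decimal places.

Unemployment rate after two quarters ≈ 5.55%.

With a fixed labor force, u_{t+1} = u_t + s·(1−u_t) − f·u_t = u_t·(1−s−f) + s.
Here 1−s−f = 0.501 and s = 0.035.
u_1 = 0.012000 × 0.501 + 0.035 = 0.041012.
u_2 = 0.041012 × 0.501 + 0.035 = 0.055547.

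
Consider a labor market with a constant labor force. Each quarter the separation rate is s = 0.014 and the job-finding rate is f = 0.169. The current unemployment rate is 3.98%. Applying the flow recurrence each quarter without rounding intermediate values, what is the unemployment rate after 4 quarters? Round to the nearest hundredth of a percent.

Unemployment rate after four quarters ≈ 6.02%.

With a fixed labor force, u_{t+1} = u_t + s·(1−u_t) − f·u_t = u_t·(1−s−f) + s.
Here 1−s−f = 0.817 and s = 0.014.
u_1 = 0.039800 × 0.817 + 0.014 = 0.046517.
u_2 = 0.046517 × 0.817 + 0.014 = 0.052004.
u_3 = 0.052004 × 0.817 + 0.014 = 0.056487.
u_4 = 0.056487 × 0.817 + 0.014 = 0.060150.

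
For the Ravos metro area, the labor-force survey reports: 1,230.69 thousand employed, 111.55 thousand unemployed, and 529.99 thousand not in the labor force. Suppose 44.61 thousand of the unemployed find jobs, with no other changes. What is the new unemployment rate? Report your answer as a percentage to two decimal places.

Initially, labor force = 1,230.69 + 111.55 = 1,342.24 thousand, so u = 111.55/1,342.24 = 8.31%.
After the change, unemployed falls and employed rises by 44.61; labor force unchanged → E = 1,275.30, U = 66.94, labor force = 1,342.24 thousand.
New unemployment rate = 66.94 / 1,342.24 = 4.99%.

New unemployment rate ≈ 4.99%.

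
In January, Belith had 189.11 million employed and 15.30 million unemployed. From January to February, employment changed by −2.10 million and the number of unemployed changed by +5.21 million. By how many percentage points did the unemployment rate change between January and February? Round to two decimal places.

January: labor force = 189.11 + 15.30 = 204.41; u = 15.30/204.41 = 7.48%.
February: labor force = 187.01 + 20.51 = 207.52; u = 20.51/207.52 = 9.88%.
Change = 9.88% − 7.48% = +2.40 pp.

The unemployment rate changed by +2.40 percentage points.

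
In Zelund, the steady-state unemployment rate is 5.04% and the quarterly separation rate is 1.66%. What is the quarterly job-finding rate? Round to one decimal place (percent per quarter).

From u* = s/(s+f): f = s·(1−u)/u.
f = 1.66 × (1 − 0.0504) / 0.0504 = 1.5763 / 0.0504 ≈ 31.3% per quarter.

Job-finding rate ≈ 31.3% per quarter.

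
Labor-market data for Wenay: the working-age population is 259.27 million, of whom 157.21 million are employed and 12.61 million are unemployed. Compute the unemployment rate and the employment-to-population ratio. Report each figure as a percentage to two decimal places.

Unemployment rate ≈ 7.43%; employment-population ratio ≈ 60.64%.

Labor force = employed + unemployed = 157.21 + 12.61 = 169.82 million.
Unemployment rate = 12.61 / 169.82 = 7.43%.
Employment-population ratio = 157.21 / 259.27 = 60.64%.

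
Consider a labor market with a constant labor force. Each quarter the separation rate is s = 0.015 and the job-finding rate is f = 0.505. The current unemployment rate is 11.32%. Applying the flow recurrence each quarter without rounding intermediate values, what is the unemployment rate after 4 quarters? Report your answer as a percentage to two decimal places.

With a fixed labor force, u_{t+1} = u_t + s·(1−u_t) − f·u_t = u_t·(1−s−f) + s.
Here 1−s−f = 0.480 and s = 0.015.
u_1 = 0.113200 × 0.480 + 0.015 = 0.069336.
u_2 = 0.069336 × 0.480 + 0.015 = 0.048281.
u_3 = 0.048281 × 0.480 + 0.015 = 0.038175.
u_4 = 0.038175 × 0.480 + 0.015 = 0.033324.

Unemployment rate after four quarters ≈ 3.33%.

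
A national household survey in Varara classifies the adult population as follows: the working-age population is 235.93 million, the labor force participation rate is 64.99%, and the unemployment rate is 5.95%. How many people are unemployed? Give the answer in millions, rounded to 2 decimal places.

About 9.12 million are unemployed.

Labor force = 0.6499 × 235.93 = 153.33 million.
Unemployed = 0.0595 × 153.33 ≈ 9.12 million.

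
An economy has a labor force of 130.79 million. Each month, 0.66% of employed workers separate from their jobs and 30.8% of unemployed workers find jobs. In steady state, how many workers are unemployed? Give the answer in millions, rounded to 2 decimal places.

Steady-state unemployment rate u* = s/(s+f) = 0.66/(0.66+30.8) = 0.020979.
Unemployed = u* × labor force = 0.020979 × 130.79 ≈ 2.74 million.

About 2.74 million are unemployed in steady state.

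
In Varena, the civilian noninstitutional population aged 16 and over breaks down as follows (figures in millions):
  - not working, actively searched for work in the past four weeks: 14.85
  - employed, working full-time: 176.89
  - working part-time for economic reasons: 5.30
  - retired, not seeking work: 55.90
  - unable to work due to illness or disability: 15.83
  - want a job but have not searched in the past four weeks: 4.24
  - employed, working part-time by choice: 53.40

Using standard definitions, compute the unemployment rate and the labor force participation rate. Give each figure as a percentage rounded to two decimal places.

Employed = 176.89 + 5.30 + 53.40 = 235.59 million (anyone who worked, including part-time for economic reasons, counts as employed).
Unemployed = 14.85 million.
Labor force = 235.59 + 14.85 = 250.44 million.
Not in labor force = 55.90 + 15.83 + 4.24 = 75.97 million (those not working and not actively searching are outside the labor force — including those who want a job but have given up searching).
Civilian working-age population = 250.44 + 75.97 = 326.41 million.
Unemployment rate = 14.85 / 250.44 = 5.93%.
Labor force participation rate = 250.44 / 326.41 = 76.73%.

Unemployment rate ≈ 5.93%; labor force participation rate ≈ 76.73%.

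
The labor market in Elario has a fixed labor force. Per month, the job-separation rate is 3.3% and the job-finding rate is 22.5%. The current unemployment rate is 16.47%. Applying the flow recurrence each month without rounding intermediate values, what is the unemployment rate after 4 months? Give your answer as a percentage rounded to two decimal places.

With a fixed labor force, u_{t+1} = u_t + s·(1−u_t) − f·u_t = u_t·(1−s−f) + s.
Here 1−s−f = 0.742 and s = 0.033.
u_1 = 0.164700 × 0.742 + 0.033 = 0.155207.
u_2 = 0.155207 × 0.742 + 0.033 = 0.148164.
u_3 = 0.148164 × 0.742 + 0.033 = 0.142938.
u_4 = 0.142938 × 0.742 + 0.033 = 0.139060.

Unemployment rate after four months ≈ 13.91%.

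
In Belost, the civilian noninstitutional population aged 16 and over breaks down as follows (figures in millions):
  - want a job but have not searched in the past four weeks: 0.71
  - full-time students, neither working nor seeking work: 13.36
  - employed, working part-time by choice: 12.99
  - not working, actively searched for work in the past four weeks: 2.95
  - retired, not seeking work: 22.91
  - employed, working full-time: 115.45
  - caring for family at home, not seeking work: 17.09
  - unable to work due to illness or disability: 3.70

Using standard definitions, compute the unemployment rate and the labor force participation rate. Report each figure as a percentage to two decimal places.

Employed = 12.99 + 115.45 = 128.44 million.
Unemployed = 2.95 million.
Labor force = 128.44 + 2.95 = 131.39 million.
Not in labor force = 0.71 + 13.36 + 22.91 + 17.09 + 3.70 = 57.77 million (those not working and not actively searching are outside the labor force — including those who want a job but have given up searching).
Civilian working-age population = 131.39 + 57.77 = 189.16 million.
Unemployment rate = 2.95 / 131.39 = 2.25%.
Labor force participation rate = 131.39 / 189.16 = 69.46%.

Unemployment rate ≈ 2.25%; labor force participation rate ≈ 69.46%.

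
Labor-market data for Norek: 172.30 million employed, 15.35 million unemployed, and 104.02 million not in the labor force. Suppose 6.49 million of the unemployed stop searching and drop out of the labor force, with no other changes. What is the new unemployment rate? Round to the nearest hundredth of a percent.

Initially, labor force = 172.30 + 15.35 = 187.65 million, so u = 15.35/187.65 = 8.18%.
After the change, unemployed and labor force both fall by 6.49 → E = 172.30, U = 8.86, labor force = 181.16 million.
New unemployment rate = 8.86 / 181.16 = 4.89%.

New unemployment rate ≈ 4.89%.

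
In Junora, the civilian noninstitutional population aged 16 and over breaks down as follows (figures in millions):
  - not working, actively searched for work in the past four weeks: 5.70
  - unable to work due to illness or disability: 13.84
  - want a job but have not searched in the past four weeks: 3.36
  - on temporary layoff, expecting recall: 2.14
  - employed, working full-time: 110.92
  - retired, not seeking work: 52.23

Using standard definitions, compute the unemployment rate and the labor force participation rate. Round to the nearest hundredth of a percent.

Employed = 110.92 million.
Unemployed = 5.70 + 2.14 = 7.84 million (jobless and actively searching, or on temporary layoff).
Labor force = 110.92 + 7.84 = 118.76 million.
Not in labor force = 13.84 + 3.36 + 52.23 = 69.43 million (those not working and not actively searching are outside the labor force — including those who want a job but have given up searching).
Civilian working-age population = 118.76 + 69.43 = 188.19 million.
Unemployment rate = 7.84 / 118.76 = 6.60%.
Labor force participation rate = 118.76 / 188.19 = 63.11%.

Unemployment rate ≈ 6.60%; labor force participation rate ≈ 63.11%.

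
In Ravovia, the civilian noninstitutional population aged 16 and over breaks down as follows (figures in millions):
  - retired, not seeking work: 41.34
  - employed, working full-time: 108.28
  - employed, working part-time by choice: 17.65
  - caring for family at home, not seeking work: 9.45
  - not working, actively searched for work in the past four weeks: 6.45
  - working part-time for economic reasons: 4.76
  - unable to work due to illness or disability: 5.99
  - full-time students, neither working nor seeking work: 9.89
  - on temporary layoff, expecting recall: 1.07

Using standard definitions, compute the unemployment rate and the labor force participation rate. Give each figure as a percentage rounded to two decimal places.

Unemployment rate ≈ 5.44%; labor force participation rate ≈ 67.46%.

Employed = 108.28 + 17.65 + 4.76 = 130.69 million (anyone who worked, including part-time for economic reasons, counts as employed).
Unemployed = 6.45 + 1.07 = 7.52 million (jobless and actively searching, or on temporary layoff).
Labor force = 130.69 + 7.52 = 138.21 million.
Not in labor force = 41.34 + 9.45 + 5.99 + 9.89 = 66.67 million (those not working and not actively searching are outside the labor force).
Civilian working-age population = 138.21 + 66.67 = 204.88 million.
Unemployment rate = 7.52 / 138.21 = 5.44%.
Labor force participation rate = 138.21 / 204.88 = 67.46%.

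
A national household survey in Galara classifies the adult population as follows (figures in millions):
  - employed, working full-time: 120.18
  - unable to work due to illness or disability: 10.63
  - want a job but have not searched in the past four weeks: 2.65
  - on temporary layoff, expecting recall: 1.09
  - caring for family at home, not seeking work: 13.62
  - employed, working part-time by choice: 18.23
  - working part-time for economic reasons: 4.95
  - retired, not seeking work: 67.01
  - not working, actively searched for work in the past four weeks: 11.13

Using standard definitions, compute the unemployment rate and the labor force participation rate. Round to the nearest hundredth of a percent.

Employed = 120.18 + 18.23 + 4.95 = 143.36 million (anyone who worked, including part-time for economic reasons, counts as employed).
Unemployed = 1.09 + 11.13 = 12.22 million (jobless and actively searching, or on temporary layoff).
Labor force = 143.36 + 12.22 = 155.58 million.
Not in labor force = 10.63 + 2.65 + 13.62 + 67.01 = 93.91 million (those not working and not actively searching are outside the labor force — including those who want a job but have given up searching).
Civilian working-age population = 155.58 + 93.91 = 249.49 million.
Unemployment rate = 12.22 / 155.58 = 7.85%.
Labor force participation rate = 155.58 / 249.49 = 62.36%.

Unemployment rate ≈ 7.85%; labor force participation rate ≈ 62.36%.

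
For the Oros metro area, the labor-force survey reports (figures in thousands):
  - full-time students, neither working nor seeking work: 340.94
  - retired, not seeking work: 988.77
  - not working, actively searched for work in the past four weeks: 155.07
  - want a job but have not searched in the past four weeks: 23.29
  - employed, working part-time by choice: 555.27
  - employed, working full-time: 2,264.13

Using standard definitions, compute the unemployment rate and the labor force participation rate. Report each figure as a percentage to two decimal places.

Employed = 555.27 + 2,264.13 = 2,819.40 thousand.
Unemployed = 155.07 thousand.
Labor force = 2,819.40 + 155.07 = 2,974.47 thousand.
Not in labor force = 340.94 + 988.77 + 23.29 = 1,353.00 thousand (those not working and not actively searching are outside the labor force — including those who want a job but have given up searching).
Civilian working-age population = 2,974.47 + 1,353.00 = 4,327.47 thousand.
Unemployment rate = 155.07 / 2,974.47 = 5.21%.
Labor force participation rate = 2,974.47 / 4,327.47 = 68.73%.

Unemployment rate ≈ 5.21%; labor force participation rate ≈ 68.73%.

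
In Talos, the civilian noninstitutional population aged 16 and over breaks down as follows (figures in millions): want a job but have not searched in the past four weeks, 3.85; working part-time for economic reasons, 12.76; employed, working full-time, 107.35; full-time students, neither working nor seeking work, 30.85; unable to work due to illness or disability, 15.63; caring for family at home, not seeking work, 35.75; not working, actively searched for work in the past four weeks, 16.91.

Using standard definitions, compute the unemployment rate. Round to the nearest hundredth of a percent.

Unemployment rate ≈ 12.34%.

Employed = 12.76 + 107.35 = 120.11 million (anyone who worked, including part-time for economic reasons, counts as employed).
Unemployed = 16.91 million.
Labor force = 120.11 + 16.91 = 137.02 million.
Unemployment rate = 16.91 / 137.02 = 12.34%.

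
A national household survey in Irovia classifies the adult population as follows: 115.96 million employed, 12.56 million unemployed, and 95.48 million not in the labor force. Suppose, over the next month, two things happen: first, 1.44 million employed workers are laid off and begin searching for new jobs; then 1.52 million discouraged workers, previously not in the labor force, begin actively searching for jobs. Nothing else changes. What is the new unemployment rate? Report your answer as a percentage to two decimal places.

Initially, labor force = 115.96 + 12.56 = 128.52 million, so u = 12.56/128.52 = 9.77%.
After the first change, employed falls and unemployed rises by 1.44; labor force unchanged → E = 114.52, U = 14.00, labor force = 128.52 million.
After the second change, unemployed and labor force both rise by 1.52 → E = 114.52, U = 15.52, labor force = 130.04 million.
New unemployment rate = 15.52 / 130.04 = 11.93%.

New unemployment rate ≈ 11.93%.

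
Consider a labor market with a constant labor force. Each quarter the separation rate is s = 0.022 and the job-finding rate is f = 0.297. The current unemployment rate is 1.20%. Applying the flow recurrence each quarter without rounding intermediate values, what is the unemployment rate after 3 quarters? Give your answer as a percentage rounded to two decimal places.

Unemployment rate after three quarters ≈ 5.10%.

With a fixed labor force, u_{t+1} = u_t + s·(1−u_t) − f·u_t = u_t·(1−s−f) + s.
Here 1−s−f = 0.681 and s = 0.022.
u_1 = 0.012000 × 0.681 + 0.022 = 0.030172.
u_2 = 0.030172 × 0.681 + 0.022 = 0.042547.
u_3 = 0.042547 × 0.681 + 0.022 = 0.050975.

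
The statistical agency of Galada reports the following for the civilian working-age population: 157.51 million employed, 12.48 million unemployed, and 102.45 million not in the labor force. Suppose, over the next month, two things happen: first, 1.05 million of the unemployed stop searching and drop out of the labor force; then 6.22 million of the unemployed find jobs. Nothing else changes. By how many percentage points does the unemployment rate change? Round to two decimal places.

Initially, labor force = 157.51 + 12.48 = 169.99 million, so u = 12.48/169.99 = 7.34%.
After the first change, unemployed and labor force both fall by 1.05 → E = 157.51, U = 11.43, labor force = 168.94 million.
After the second change, unemployed falls and employed rises by 6.22; labor force unchanged → E = 163.73, U = 5.21, labor force = 168.94 million.
New unemployment rate = 5.21 / 168.94 = 3.08%.
Change = 3.08% − 7.34% = −4.26 percentage points.

The unemployment rate changes by −4.26 percentage points.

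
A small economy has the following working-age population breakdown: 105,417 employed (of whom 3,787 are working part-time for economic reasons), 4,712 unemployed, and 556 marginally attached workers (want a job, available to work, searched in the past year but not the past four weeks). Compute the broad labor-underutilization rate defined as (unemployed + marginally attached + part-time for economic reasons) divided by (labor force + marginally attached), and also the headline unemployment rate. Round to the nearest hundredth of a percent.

Labor force = 105,417 + 4,712 = 110,129.
Numerator = 4,712 + 556 + 3,787 = 9,055.
Denominator = 110,129 + 556 = 110,685.
Broad rate = 9,055 / 110,685 = 8.18%.
Headline unemployment rate = 4,712 / 110,129 = 4.28%.

Broad underutilization rate ≈ 8.18%; headline unemployment rate ≈ 4.28%.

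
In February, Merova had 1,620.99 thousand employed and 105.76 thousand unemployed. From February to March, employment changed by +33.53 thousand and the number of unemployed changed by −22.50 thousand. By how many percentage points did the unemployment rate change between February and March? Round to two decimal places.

February: labor force = 1,620.99 + 105.76 = 1,726.75; u = 105.76/1,726.75 = 6.12%.
March: labor force = 1,654.52 + 83.26 = 1,737.78; u = 83.26/1,737.78 = 4.79%.
Change = 4.79% − 6.12% = −1.33 pp.

The unemployment rate changed by −1.33 percentage points.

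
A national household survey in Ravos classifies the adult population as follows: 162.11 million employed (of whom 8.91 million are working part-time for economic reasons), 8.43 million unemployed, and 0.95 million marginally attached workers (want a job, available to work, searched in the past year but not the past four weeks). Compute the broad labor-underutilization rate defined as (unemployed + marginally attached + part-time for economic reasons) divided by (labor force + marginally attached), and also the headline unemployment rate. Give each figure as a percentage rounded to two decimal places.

Labor force = 162.11 + 8.43 = 170.54 million.
Numerator = 8.43 + 0.95 + 8.91 = 18.29 million.
Denominator = 170.54 + 0.95 = 171.49 million.
Broad rate = 18.29 / 171.49 = 10.67%.
Headline unemployment rate = 8.43 / 170.54 = 4.94%.

Broad underutilization rate ≈ 10.67%; headline unemployment rate ≈ 4.94%.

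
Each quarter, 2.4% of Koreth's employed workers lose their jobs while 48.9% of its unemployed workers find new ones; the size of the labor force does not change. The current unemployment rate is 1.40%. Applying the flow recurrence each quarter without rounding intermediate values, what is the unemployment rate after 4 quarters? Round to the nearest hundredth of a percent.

Unemployment rate after four quarters ≈ 4.49%.

With a fixed labor force, u_{t+1} = u_t + s·(1−u_t) − f·u_t = u_t·(1−s−f) + s.
Here 1−s−f = 0.487 and s = 0.024.
u_1 = 0.014000 × 0.487 + 0.024 = 0.030818.
u_2 = 0.030818 × 0.487 + 0.024 = 0.039008.
u_3 = 0.039008 × 0.487 + 0.024 = 0.042997.
u_4 = 0.042997 × 0.487 + 0.024 = 0.044940.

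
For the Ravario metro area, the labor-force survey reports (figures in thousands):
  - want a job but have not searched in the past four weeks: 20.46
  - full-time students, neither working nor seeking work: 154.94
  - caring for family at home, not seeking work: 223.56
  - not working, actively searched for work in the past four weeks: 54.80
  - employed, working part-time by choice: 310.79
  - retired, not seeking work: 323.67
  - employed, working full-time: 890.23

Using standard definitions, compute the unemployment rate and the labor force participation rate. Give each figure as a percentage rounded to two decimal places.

Employed = 310.79 + 890.23 = 1,201.02 thousand.
Unemployed = 54.80 thousand.
Labor force = 1,201.02 + 54.80 = 1,255.82 thousand.
Not in labor force = 20.46 + 154.94 + 223.56 + 323.67 = 722.63 thousand (those not working and not actively searching are outside the labor force — including those who want a job but have given up searching).
Civilian working-age population = 1,255.82 + 722.63 = 1,978.45 thousand.
Unemployment rate = 54.80 / 1,255.82 = 4.36%.
Labor force participation rate = 1,255.82 / 1,978.45 = 63.47%.

Unemployment rate ≈ 4.36%; labor force participation rate ≈ 63.47%.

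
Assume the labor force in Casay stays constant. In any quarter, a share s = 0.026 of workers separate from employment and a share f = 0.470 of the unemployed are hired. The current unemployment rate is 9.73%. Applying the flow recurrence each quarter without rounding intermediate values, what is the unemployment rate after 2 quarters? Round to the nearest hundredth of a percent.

Unemployment rate after two quarters ≈ 6.38%.

With a fixed labor force, u_{t+1} = u_t + s·(1−u_t) − f·u_t = u_t·(1−s−f) + s.
Here 1−s−f = 0.504 and s = 0.026.
u_1 = 0.097300 × 0.504 + 0.026 = 0.075039.
u_2 = 0.075039 × 0.504 + 0.026 = 0.063820.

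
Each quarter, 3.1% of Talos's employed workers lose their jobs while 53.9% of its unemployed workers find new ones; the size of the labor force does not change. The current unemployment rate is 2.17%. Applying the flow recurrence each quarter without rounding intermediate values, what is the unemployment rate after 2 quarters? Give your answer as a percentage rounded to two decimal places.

Unemployment rate after two quarters ≈ 4.83%.

With a fixed labor force, u_{t+1} = u_t + s·(1−u_t) − f·u_t = u_t·(1−s−f) + s.
Here 1−s−f = 0.430 and s = 0.031.
u_1 = 0.021700 × 0.430 + 0.031 = 0.040331.
u_2 = 0.040331 × 0.430 + 0.031 = 0.048342.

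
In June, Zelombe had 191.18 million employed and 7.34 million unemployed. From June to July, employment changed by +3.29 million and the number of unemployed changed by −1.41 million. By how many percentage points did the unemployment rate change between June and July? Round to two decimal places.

June: labor force = 191.18 + 7.34 = 198.52; u = 7.34/198.52 = 3.70%.
July: labor force = 194.47 + 5.93 = 200.40; u = 5.93/200.40 = 2.96%.
Change = 2.96% − 3.70% = −0.74 pp.

The unemployment rate changed by −0.74 percentage points.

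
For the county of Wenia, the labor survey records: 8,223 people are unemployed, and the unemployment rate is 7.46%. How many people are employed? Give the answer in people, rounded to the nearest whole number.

Labor force = U / u = 8,223 / 0.0746 ≈ 110,228.
Employed = labor force − unemployed = 110,228 − 8,223 = 102,005.

About 102,005 are employed.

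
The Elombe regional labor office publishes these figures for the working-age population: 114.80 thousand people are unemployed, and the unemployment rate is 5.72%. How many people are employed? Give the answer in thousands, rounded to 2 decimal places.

Labor force = U / u = 114.80 / 0.0572 ≈ 2,006.99 thousand.
Employed = labor force − unemployed = 2,006.99 − 114.80 = 1,892.19 thousand.

About 1,892.19 thousand are employed.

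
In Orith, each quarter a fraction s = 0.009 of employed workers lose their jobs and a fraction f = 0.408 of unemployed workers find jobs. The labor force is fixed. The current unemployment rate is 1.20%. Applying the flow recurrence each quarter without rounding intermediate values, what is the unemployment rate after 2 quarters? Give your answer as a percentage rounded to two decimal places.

Unemployment rate after two quarters ≈ 1.83%.

With a fixed labor force, u_{t+1} = u_t + s·(1−u_t) − f·u_t = u_t·(1−s−f) + s.
Here 1−s−f = 0.583 and s = 0.009.
u_1 = 0.012000 × 0.583 + 0.009 = 0.015996.
u_2 = 0.015996 × 0.583 + 0.009 = 0.018326.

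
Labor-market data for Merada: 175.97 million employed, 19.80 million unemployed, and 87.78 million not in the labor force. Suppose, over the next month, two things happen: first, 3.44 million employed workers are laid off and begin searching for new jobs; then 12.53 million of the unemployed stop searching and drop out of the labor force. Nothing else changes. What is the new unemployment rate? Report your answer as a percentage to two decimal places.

Initially, labor force = 175.97 + 19.80 = 195.77 million, so u = 19.80/195.77 = 10.11%.
After the first change, employed falls and unemployed rises by 3.44; labor force unchanged → E = 172.53, U = 23.24, labor force = 195.77 million.
After the second change, unemployed and labor force both fall by 12.53 → E = 172.53, U = 10.71, labor force = 183.24 million.
New unemployment rate = 10.71 / 183.24 = 5.84%.

New unemployment rate ≈ 5.84%.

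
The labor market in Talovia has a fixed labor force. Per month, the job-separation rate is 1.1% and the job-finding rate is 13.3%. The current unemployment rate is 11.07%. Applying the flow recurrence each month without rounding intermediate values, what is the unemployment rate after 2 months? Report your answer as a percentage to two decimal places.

With a fixed labor force, u_{t+1} = u_t + s·(1−u_t) − f·u_t = u_t·(1−s−f) + s.
Here 1−s−f = 0.856 and s = 0.011.
u_1 = 0.110700 × 0.856 + 0.011 = 0.105759.
u_2 = 0.105759 × 0.856 + 0.011 = 0.101530.

Unemployment rate after two months ≈ 10.15%.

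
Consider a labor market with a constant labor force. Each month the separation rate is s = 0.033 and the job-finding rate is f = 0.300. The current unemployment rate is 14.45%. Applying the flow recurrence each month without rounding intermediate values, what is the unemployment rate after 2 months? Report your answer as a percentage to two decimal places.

Unemployment rate after two months ≈ 11.93%.

With a fixed labor force, u_{t+1} = u_t + s·(1−u_t) − f·u_t = u_t·(1−s−f) + s.
Here 1−s−f = 0.667 and s = 0.033.
u_1 = 0.144500 × 0.667 + 0.033 = 0.129381.
u_2 = 0.129381 × 0.667 + 0.033 = 0.119297.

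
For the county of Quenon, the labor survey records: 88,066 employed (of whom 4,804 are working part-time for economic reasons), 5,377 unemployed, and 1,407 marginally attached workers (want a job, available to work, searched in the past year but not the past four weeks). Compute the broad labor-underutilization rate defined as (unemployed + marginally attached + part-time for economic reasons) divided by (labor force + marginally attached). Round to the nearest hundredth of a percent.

Labor force = 88,066 + 5,377 = 93,443.
Numerator = 5,377 + 1,407 + 4,804 = 11,588.
Denominator = 93,443 + 1,407 = 94,850.
Broad rate = 11,588 / 94,850 = 12.22%.

Broad underutilization rate ≈ 12.22%.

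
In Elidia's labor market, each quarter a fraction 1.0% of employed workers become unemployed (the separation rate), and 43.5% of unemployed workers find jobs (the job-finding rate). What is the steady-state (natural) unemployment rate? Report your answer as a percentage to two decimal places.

Steady-state unemployment rate ≈ 2.25%.

At steady state the flows balance: s·E = f·U, so U/(E+U) = s/(s+f).
u* = 1.0 / (1.0 + 43.5) = 1.0 / 44.50 = 2.25%.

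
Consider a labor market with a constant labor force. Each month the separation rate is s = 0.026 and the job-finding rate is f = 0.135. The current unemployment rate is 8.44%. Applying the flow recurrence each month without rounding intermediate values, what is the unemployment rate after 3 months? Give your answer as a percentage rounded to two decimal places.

Unemployment rate after three months ≈ 11.60%.

With a fixed labor force, u_{t+1} = u_t + s·(1−u_t) − f·u_t = u_t·(1−s−f) + s.
Here 1−s−f = 0.839 and s = 0.026.
u_1 = 0.084400 × 0.839 + 0.026 = 0.096812.
u_2 = 0.096812 × 0.839 + 0.026 = 0.107225.
u_3 = 0.107225 × 0.839 + 0.026 = 0.115962.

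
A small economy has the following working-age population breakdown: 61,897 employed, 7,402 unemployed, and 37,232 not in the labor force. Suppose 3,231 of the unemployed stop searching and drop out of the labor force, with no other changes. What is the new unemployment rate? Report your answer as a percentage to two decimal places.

New unemployment rate ≈ 6.31%.

Initially, labor force = 61,897 + 7,402 = 69,299, so u = 7,402/69,299 = 10.68%.
After the change, unemployed and labor force both fall by 3,231 → E = 61,897, U = 4,171, labor force = 66,068.
New unemployment rate = 4,171 / 66,068 = 6.31%.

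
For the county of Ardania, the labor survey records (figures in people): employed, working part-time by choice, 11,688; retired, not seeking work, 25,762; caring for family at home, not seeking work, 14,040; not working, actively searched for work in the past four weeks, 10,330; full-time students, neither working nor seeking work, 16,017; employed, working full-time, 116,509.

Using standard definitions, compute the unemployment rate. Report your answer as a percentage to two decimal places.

Employed = 11,688 + 116,509 = 128,197.
Unemployed = 10,330.
Labor force = 128,197 + 10,330 = 138,527.
Unemployment rate = 10,330 / 138,527 = 7.46%.

Unemployment rate ≈ 7.46%.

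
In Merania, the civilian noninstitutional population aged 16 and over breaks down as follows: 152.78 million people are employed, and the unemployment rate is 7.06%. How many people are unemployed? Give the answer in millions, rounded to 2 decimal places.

Let U be the number unemployed. The labor force is E + U, and U/(E+U) = 0.0706.
So U = 0.0706 × 152.78 / (1 − 0.0706) = 10.7863 / 0.9294 ≈ 11.61 million.

About 11.61 million are unemployed.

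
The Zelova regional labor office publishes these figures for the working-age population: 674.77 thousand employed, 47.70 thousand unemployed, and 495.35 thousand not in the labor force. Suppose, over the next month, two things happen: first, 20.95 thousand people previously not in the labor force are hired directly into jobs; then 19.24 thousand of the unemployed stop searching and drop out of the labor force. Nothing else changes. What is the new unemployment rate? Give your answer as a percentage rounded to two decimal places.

New unemployment rate ≈ 3.93%.

Initially, labor force = 674.77 + 47.70 = 722.47 thousand, so u = 47.70/722.47 = 6.60%.
After the first change, employed and labor force both rise by 20.95; unemployed unchanged → E = 695.72, U = 47.70, labor force = 743.42 thousand.
After the second change, unemployed and labor force both fall by 19.24 → E = 695.72, U = 28.46, labor force = 724.18 thousand.
New unemployment rate = 28.46 / 724.18 = 3.93%.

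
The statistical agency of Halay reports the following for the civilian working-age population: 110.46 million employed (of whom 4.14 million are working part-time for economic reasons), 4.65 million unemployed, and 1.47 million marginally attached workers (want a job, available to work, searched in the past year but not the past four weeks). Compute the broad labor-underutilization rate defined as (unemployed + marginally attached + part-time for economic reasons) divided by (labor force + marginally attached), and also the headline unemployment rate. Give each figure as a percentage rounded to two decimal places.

Broad underutilization rate ≈ 8.80%; headline unemployment rate ≈ 4.04%.

Labor force = 110.46 + 4.65 = 115.11 million.
Numerator = 4.65 + 1.47 + 4.14 = 10.26 million.
Denominator = 115.11 + 1.47 = 116.58 million.
Broad rate = 10.26 / 116.58 = 8.80%.
Headline unemployment rate = 4.65 / 115.11 = 4.04%.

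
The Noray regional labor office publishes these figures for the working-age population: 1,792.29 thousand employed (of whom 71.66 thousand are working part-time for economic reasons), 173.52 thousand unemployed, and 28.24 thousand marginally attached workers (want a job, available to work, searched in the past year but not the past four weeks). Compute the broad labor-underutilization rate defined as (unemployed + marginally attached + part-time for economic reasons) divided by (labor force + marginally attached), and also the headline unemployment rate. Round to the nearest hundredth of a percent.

Broad underutilization rate ≈ 13.71%; headline unemployment rate ≈ 8.83%.

Labor force = 1,792.29 + 173.52 = 1,965.81 thousand.
Numerator = 173.52 + 28.24 + 71.66 = 273.42 thousand.
Denominator = 1,965.81 + 28.24 = 1,994.05 thousand.
Broad rate = 273.42 / 1,994.05 = 13.71%.
Headline unemployment rate = 173.52 / 1,965.81 = 8.83%.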